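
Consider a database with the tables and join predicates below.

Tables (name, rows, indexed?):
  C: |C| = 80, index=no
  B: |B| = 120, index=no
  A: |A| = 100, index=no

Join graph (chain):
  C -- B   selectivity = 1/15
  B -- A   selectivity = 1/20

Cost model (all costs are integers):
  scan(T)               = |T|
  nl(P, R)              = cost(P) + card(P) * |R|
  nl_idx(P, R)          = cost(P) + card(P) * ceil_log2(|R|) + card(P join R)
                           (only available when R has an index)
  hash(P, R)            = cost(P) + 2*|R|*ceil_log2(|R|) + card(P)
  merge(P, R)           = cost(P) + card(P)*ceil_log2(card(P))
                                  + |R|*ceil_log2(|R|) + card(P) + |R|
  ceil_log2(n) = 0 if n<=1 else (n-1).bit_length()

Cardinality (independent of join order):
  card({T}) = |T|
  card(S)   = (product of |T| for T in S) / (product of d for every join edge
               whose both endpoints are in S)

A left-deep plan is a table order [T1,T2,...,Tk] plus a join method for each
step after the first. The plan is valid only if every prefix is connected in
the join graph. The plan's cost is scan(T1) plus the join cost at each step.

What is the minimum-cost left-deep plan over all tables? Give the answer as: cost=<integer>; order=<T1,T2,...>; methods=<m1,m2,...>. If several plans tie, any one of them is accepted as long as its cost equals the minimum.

cost=3360; order=B,A,C; methods=hash,hash

Selinger DP (subsets sized 1..n):
  {C}: scan cost=80, card=80
  {B}: scan cost=120, card=120
  {A}: scan cost=100, card=100
  {BC}: card=640; try (C,hash)→1360, (B,merge)→1680, (C,merge)→1720, (B,hash)→1840, (B,nl)→9680, (C,nl)→9720; best=1360 via (C,hash)
  {AB}: card=600; try (A,hash)→1640, (B,merge)→1860, (B,hash)→1880, (A,merge)→1880, (B,nl)→12100, (A,nl)→12120; best=1640 via (A,hash)
  {ABC}: card=3200; try (C,hash)→3360, (A,hash)→3400, (C,merge)→8880, (A,merge)→9200, (C,nl)→49640, (A,nl)→65360; best=3360 via (C,hash)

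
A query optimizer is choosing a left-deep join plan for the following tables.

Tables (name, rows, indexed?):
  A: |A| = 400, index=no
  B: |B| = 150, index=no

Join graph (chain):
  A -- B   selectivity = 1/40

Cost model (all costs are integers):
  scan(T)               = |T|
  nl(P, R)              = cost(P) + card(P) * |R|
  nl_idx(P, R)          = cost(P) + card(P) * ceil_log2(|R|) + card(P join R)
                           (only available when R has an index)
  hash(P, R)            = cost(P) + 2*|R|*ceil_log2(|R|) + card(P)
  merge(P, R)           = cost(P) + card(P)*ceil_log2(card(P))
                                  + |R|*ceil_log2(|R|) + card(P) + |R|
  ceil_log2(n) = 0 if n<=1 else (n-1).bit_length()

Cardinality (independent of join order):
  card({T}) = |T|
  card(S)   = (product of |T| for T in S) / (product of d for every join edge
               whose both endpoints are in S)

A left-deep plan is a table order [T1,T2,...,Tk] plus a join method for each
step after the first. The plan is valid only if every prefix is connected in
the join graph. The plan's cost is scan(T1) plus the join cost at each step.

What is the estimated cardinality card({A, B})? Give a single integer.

1500

Tables in S: A(400), B(150)
Edges inside S: A-B(d=40)
numerator = 400 * 150 = 60000
denominator = 40 = 40
card(S) = 60000 / 40 = 1500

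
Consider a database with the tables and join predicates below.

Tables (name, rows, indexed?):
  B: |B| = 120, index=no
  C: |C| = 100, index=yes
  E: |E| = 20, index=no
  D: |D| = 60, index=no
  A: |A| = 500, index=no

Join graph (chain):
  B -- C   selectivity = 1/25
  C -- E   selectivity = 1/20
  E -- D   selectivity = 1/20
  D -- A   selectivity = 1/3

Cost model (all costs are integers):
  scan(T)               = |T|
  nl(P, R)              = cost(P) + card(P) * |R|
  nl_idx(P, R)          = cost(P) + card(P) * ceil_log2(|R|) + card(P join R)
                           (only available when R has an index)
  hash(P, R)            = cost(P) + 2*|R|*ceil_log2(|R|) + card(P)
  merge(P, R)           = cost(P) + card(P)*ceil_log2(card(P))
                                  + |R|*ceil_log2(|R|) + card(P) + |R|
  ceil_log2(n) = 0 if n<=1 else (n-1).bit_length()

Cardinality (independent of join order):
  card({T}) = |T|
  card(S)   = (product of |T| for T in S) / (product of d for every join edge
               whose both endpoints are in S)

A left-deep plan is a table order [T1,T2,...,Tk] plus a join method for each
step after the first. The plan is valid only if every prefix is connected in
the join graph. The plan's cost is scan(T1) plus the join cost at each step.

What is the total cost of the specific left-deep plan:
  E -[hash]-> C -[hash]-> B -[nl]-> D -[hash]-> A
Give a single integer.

42460

step 1: scan E: cost=20, card=20
step 2: join C via hash
    card(P join C) = 20*100/(20) = 100
    cost = 20 + 2*100*7 + 20 = 1440
step 3: join B via hash
    card(P join B) = 100*120/(25) = 480
    cost = 1440 + 2*120*7 + 100 = 3220
step 4: join D via nl
    card(P join D) = 480*60/(20) = 1440
    cost = 3220 + 480*60 = 32020
step 5: join A via hash
    card(P join A) = 1440*500/(3) = 240000
    cost = 32020 + 2*500*9 + 1440 = 42460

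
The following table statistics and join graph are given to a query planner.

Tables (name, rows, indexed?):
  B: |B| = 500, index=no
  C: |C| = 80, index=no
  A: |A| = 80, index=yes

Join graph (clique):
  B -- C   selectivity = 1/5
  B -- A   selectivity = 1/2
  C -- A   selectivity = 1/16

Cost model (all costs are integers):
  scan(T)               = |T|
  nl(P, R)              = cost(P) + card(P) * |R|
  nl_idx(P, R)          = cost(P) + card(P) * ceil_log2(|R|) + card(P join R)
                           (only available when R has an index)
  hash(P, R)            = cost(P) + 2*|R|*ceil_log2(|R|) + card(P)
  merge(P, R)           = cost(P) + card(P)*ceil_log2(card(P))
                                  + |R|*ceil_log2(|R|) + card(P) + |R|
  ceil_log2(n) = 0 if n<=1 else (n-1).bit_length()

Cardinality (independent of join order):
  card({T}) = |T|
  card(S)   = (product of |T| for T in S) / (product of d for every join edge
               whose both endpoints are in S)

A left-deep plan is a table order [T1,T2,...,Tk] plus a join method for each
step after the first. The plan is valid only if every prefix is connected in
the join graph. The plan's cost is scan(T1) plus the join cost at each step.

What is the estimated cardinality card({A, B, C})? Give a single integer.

20000

Tables in S: A(80), B(500), C(80)
Edges inside S: B-C(d=5), B-A(d=2), C-A(d=16)
numerator = 80 * 500 * 80 = 3200000
denominator = 5 * 2 * 16 = 160
card(S) = 3200000 / 160 = 20000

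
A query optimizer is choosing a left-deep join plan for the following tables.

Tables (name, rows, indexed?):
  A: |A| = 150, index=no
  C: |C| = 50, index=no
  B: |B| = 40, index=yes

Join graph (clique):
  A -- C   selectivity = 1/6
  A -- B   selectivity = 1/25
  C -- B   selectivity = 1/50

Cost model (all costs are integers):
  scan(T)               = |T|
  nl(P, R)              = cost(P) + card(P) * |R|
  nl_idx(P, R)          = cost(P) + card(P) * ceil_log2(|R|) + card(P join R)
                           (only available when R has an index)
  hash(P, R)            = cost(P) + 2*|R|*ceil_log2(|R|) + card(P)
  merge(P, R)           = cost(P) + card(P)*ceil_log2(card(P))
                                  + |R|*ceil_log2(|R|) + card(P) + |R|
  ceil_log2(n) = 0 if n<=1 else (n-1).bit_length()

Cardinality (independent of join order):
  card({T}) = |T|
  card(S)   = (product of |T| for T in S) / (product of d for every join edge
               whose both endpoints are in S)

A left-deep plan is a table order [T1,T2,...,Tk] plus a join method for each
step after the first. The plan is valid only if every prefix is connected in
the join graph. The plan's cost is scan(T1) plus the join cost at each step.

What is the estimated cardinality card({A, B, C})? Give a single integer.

40

Tables in S: A(150), B(40), C(50)
Edges inside S: A-C(d=6), A-B(d=25), C-B(d=50)
numerator = 150 * 40 * 50 = 300000
denominator = 6 * 25 * 50 = 7500
card(S) = 300000 / 7500 = 40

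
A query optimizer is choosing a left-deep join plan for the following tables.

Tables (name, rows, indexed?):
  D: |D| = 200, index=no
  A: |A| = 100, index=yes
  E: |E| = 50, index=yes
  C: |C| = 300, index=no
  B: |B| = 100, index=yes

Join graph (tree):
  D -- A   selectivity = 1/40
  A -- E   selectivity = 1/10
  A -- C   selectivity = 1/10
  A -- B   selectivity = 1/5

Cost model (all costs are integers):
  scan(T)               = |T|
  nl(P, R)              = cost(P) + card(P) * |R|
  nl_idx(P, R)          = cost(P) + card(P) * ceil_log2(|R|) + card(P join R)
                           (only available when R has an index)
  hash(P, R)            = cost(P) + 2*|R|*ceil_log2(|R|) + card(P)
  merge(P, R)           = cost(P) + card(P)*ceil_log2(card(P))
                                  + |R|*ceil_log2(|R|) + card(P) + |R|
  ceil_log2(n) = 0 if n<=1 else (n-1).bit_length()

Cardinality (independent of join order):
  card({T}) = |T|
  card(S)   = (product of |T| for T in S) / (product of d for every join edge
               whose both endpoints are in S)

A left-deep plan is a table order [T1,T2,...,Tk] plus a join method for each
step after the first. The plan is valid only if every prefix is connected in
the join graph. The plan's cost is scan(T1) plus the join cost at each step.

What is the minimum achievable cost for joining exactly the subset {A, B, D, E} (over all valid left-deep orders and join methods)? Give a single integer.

Selinger DP over subsets of {A,B,D,E}:
  {D}: scan cost=200, card=200
  {A}: scan cost=100, card=100
  {E}: scan cost=50, card=50
  {B}: scan cost=100, card=100
  {AD}: card=500; try (A,hash)→1800, (A,nl_idx)→2100, (D,merge)→2700, (A,merge)→2800, (D,hash)→3400, (D,nl)→20100 …(+1); best=1800 via (A,hash)
  {AE}: card=500; try (E,hash)→800, (A,nl_idx)→900, (E,nl_idx)→1200, (A,merge)→1200, (E,merge)→1250, (A,hash)→1500 …(+2); best=800 via (E,hash)
  {AB}: card=2000; try (B,hash)→1600, (A,hash)→1600, (B,merge)→1700, (A,merge)→1700, (B,nl_idx)→2800, (A,nl_idx)→2800 …(+2); best=1600 via (B,hash)
  {ADE}: card=2500; try (E,hash)→2900, (D,hash)→4500, (E,merge)→7150, (E,nl_idx)→7300, (D,merge)→7600, (E,nl)→26800 …(+1); best=2900 via (E,hash)
  {ABD}: card=10000; try (B,hash)→3700, (D,hash)→6800, (B,merge)→7600, (B,nl_idx)→15300, (D,merge)→27400, (B,nl)→51800 …(+1); best=3700 via (B,hash)
  {ABE}: card=10000; try (B,hash)→2700, (E,hash)→4200, (B,merge)→6600, (B,nl_idx)→14300, (E,nl_idx)→23600, (E,merge)→25950 …(+2); best=2700 via (B,hash)
  {ABDE}: card=50000; try (B,hash)→6800, (E,hash)→14300, (D,hash)→15900, (B,merge)→36200, (B,nl_idx)→70400, (E,nl_idx)→113700 …(+5); best=6800 via (B,hash)

6800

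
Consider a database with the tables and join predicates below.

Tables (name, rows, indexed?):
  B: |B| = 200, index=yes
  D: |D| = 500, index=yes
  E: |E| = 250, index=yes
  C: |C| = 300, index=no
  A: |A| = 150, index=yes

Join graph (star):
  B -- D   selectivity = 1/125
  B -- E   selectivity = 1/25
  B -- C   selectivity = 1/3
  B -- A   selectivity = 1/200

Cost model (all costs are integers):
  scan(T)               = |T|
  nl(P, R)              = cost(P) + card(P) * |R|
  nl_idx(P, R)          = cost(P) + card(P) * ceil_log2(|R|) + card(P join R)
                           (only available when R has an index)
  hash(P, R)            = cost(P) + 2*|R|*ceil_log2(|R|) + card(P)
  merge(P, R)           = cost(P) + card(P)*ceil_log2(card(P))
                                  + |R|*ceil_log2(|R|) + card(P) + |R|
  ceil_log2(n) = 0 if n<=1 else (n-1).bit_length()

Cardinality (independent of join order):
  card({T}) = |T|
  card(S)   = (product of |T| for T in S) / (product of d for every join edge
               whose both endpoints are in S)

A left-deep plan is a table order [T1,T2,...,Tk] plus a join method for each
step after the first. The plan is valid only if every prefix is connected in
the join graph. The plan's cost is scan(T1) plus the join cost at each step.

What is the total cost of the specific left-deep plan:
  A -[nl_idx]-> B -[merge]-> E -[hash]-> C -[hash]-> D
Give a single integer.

step 1: scan A: cost=150, card=150
step 2: join B via nl_idx
    card(P join B) = 150*200/(200) = 150
    cost = 150 + 150*8 + 150 = 1500
step 3: join E via merge
    card(P join E) = 150*250/(25) = 1500
    cost = 1500 + 150*8 + 250*8 + 150 + 250 = 5100
step 4: join C via hash
    card(P join C) = 1500*300/(3) = 150000
    cost = 5100 + 2*300*9 + 1500 = 12000
step 5: join D via hash
    card(P join D) = 150000*500/(125) = 600000
    cost = 12000 + 2*500*9 + 150000 = 171000

171000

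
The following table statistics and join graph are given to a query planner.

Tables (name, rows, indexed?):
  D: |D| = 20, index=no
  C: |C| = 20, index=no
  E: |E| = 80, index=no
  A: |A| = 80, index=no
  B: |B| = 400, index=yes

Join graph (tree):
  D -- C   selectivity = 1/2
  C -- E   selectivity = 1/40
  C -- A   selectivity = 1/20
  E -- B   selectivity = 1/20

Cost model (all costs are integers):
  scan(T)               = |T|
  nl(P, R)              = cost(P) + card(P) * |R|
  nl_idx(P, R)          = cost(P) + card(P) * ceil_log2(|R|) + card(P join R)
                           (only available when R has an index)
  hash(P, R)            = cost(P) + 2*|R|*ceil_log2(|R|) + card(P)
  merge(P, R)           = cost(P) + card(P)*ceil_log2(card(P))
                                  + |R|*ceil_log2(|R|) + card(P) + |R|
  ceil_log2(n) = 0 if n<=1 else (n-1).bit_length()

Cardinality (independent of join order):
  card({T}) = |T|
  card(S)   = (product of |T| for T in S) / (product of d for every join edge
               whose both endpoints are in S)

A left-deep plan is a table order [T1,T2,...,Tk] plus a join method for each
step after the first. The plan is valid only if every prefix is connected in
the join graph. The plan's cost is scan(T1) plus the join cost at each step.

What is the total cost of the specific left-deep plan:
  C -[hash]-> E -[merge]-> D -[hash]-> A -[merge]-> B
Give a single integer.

26280

step 1: scan C: cost=20, card=20
step 2: join E via hash
    card(P join E) = 20*80/(40) = 40
    cost = 20 + 2*80*7 + 20 = 1160
step 3: join D via merge
    card(P join D) = 40*20/(2) = 400
    cost = 1160 + 40*6 + 20*5 + 40 + 20 = 1560
step 4: join A via hash
    card(P join A) = 400*80/(20) = 1600
    cost = 1560 + 2*80*7 + 400 = 3080
step 5: join B via merge
    card(P join B) = 1600*400/(20) = 32000
    cost = 3080 + 1600*11 + 400*9 + 1600 + 400 = 26280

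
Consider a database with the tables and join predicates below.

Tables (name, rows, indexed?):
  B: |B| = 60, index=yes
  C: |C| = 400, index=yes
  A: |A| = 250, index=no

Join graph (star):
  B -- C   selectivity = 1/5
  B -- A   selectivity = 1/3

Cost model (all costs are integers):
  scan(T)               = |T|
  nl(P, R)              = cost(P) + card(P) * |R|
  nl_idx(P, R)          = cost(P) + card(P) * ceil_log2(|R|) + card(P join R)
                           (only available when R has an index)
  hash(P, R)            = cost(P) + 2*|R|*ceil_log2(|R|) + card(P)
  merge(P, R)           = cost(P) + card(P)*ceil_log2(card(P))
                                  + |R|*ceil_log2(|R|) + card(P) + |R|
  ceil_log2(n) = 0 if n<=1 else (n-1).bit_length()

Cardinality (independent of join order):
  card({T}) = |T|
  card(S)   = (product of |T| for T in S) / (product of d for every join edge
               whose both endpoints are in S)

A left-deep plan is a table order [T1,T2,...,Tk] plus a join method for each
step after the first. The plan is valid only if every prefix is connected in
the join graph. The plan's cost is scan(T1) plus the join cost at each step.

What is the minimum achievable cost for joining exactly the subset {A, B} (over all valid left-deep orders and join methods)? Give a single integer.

Selinger DP over subsets of {A,B}:
  {B}: scan cost=60, card=60
  {A}: scan cost=250, card=250
  {AB}: card=5000; try (B,hash)→1220, (A,merge)→2730, (B,merge)→2920, (A,hash)→4120, (B,nl_idx)→6750, (A,nl)→15060 …(+1); best=1220 via (B,hash)

1220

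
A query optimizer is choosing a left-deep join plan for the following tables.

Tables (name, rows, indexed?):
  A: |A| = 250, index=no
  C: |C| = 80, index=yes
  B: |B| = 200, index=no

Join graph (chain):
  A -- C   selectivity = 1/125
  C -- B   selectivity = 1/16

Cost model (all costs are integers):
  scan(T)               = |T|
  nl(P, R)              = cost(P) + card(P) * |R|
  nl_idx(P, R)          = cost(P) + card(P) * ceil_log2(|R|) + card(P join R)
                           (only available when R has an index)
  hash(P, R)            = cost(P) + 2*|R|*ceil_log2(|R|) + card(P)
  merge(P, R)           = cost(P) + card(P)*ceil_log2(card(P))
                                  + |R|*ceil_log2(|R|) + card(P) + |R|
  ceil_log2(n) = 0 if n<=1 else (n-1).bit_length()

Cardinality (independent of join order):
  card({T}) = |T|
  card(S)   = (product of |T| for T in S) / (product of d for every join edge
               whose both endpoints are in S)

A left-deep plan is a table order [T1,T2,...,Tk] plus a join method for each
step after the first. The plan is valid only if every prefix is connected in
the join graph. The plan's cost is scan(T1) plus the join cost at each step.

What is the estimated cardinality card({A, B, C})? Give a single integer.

Tables in S: A(250), B(200), C(80)
Edges inside S: A-C(d=125), C-B(d=16)
numerator = 250 * 200 * 80 = 4000000
denominator = 125 * 16 = 2000
card(S) = 4000000 / 2000 = 2000

2000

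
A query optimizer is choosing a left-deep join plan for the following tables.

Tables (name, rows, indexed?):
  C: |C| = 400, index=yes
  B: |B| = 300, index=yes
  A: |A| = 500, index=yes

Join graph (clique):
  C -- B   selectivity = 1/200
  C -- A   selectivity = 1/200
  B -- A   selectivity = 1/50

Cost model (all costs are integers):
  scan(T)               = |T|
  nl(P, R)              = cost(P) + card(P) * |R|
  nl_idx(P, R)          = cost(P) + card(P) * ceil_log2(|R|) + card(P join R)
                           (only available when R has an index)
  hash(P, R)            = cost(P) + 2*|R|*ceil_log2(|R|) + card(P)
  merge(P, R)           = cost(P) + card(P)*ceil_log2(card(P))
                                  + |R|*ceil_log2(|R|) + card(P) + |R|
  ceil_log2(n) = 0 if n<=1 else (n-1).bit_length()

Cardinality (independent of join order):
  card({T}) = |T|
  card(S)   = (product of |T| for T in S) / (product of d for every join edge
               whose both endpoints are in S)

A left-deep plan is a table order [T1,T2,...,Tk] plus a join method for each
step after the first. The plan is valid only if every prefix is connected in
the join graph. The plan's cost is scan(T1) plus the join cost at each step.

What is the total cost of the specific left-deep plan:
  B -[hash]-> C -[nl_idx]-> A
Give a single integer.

13230

step 1: scan B: cost=300, card=300
step 2: join C via hash
    card(P join C) = 300*400/(200) = 600
    cost = 300 + 2*400*9 + 300 = 7800
step 3: join A via nl_idx
    card(P join A) = 600*500/(200*50) = 30
    cost = 7800 + 600*9 + 30 = 13230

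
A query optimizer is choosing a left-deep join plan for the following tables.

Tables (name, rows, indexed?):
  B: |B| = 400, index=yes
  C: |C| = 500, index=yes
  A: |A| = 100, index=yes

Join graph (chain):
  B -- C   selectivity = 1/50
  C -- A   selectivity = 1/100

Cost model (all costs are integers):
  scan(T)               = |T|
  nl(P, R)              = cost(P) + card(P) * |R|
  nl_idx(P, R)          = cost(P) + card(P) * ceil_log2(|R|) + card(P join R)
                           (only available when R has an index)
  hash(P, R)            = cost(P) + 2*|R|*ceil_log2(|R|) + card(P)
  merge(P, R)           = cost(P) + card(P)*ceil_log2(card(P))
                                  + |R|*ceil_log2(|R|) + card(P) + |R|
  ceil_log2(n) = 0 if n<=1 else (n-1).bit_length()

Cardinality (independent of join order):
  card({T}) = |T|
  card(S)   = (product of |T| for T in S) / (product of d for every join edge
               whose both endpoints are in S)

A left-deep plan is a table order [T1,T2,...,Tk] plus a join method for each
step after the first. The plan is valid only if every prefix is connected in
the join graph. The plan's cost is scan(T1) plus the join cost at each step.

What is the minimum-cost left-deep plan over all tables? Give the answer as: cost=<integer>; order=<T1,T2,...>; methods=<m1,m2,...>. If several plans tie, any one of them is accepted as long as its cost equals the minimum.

Selinger DP (subsets sized 1..n):
  {B}: scan cost=400, card=400
  {C}: scan cost=500, card=500
  {A}: scan cost=100, card=100
  {BC}: card=4000; try (C,nl_idx)→8000, (B,hash)→8200, (B,nl_idx)→9000, (C,merge)→9400, (B,merge)→9500, (C,hash)→9800 …(+2); best=8000 via (C,nl_idx)
  {AC}: card=500; try (C,nl_idx)→1500, (A,hash)→2400, (A,nl_idx)→4500, (C,merge)→5900, (A,merge)→6300, (C,hash)→9200 …(+2); best=1500 via (C,nl_idx)
  {ABC}: card=4000; try (B,hash)→9200, (B,nl_idx)→10000, (B,merge)→10500, (A,hash)→13400, (A,nl_idx)→40000, (A,merge)→60800 …(+2); best=9200 via (B,hash)

cost=9200; order=A,C,B; methods=nl_idx,hash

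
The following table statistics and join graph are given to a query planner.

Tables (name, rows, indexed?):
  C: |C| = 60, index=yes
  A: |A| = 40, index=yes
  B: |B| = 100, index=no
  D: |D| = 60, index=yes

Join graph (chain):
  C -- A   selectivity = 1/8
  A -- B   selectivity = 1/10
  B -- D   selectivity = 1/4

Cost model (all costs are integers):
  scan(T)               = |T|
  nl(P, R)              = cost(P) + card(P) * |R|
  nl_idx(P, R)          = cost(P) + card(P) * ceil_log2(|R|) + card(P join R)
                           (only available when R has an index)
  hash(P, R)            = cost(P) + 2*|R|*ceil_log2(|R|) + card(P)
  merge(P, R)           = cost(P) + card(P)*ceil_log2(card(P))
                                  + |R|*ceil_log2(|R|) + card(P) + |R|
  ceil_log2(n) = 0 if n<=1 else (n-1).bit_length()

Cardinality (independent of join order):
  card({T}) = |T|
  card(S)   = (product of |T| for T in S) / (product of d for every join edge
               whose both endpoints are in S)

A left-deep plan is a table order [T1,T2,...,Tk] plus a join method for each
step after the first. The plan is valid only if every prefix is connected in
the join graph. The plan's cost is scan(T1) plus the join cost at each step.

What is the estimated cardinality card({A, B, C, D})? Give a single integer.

45000

Tables in S: A(40), B(100), C(60), D(60)
Edges inside S: C-A(d=8), A-B(d=10), B-D(d=4)
numerator = 40 * 100 * 60 * 60 = 14400000
denominator = 8 * 10 * 4 = 320
card(S) = 14400000 / 320 = 45000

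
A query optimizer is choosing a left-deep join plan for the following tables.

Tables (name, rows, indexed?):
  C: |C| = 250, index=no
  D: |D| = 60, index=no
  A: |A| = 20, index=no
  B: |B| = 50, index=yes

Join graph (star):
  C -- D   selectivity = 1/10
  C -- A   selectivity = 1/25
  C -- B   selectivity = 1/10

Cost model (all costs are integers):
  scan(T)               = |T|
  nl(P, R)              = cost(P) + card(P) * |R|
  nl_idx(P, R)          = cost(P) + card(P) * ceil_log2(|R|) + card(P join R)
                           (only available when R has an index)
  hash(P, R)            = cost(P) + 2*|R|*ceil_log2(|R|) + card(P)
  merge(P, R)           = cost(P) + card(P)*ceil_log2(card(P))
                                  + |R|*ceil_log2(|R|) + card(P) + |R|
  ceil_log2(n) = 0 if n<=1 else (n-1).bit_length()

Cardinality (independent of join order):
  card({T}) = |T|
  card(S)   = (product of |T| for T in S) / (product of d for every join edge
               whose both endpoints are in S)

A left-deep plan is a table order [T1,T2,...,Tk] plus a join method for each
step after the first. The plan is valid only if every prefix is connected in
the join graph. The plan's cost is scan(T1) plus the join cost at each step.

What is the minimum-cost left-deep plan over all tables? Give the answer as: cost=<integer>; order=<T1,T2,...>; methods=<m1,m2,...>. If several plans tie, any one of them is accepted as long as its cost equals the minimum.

Selinger DP (subsets sized 1..n):
  {C}: scan cost=250, card=250
  {D}: scan cost=60, card=60
  {A}: scan cost=20, card=20
  {B}: scan cost=50, card=50
  {CD}: card=1500; try (D,hash)→1220, (C,merge)→2730, (D,merge)→2920, (C,hash)→4120, (C,nl)→15060, (D,nl)→15250; best=1220 via (D,hash)
  {AC}: card=200; try (A,hash)→700, (C,merge)→2390, (A,merge)→2620, (C,hash)→4040, (C,nl)→5020, (A,nl)→5250; best=700 via (A,hash)
  {BC}: card=1250; try (B,hash)→1100, (C,merge)→2650, (B,merge)→2850, (B,nl_idx)→3000, (C,hash)→4100, (C,nl)→12550 …(+1); best=1100 via (B,hash)
  {ACD}: card=1200; try (D,hash)→1620, (D,merge)→2920, (A,hash)→2920, (D,nl)→12700, (A,merge)→19340, (A,nl)→31220; best=1620 via (D,hash)
  {BCD}: card=7500; try (D,hash)→3070, (B,hash)→3320, (D,merge)→16520, (B,nl_idx)→17720, (B,merge)→19570, (D,nl)→76100 …(+1); best=3070 via (D,hash)
  {ABC}: card=1000; try (B,hash)→1500, (A,hash)→2550, (B,merge)→2850, (B,nl_idx)→2900, (B,nl)→10700, (A,merge)→16220 …(+1); best=1500 via (B,hash)
  {ABCD}: card=6000; try (D,hash)→3220, (B,hash)→3420, (A,hash)→10770, (D,merge)→12920, (B,nl_idx)→14820, (B,merge)→16370 …(+4); best=3220 via (D,hash)

cost=3220; order=C,A,B,D; methods=hash,hash,hash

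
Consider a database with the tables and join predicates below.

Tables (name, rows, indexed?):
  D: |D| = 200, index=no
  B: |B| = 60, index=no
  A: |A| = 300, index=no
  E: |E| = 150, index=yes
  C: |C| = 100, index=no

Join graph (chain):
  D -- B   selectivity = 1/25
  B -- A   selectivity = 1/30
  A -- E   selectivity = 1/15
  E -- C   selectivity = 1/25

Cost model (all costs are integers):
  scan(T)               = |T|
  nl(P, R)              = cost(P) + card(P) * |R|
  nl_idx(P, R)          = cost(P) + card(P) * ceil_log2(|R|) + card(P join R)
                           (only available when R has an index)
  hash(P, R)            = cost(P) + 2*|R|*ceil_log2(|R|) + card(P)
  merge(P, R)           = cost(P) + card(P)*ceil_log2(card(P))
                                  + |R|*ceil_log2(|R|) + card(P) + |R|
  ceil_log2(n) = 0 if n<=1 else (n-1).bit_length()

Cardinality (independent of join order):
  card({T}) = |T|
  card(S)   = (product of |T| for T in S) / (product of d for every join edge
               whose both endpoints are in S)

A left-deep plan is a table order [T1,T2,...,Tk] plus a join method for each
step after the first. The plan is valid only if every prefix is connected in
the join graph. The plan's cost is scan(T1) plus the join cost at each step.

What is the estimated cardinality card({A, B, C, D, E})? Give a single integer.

Tables in S: A(300), B(60), C(100), D(200), E(150)
Edges inside S: D-B(d=25), B-A(d=30), A-E(d=15), E-C(d=25)
numerator = 300 * 60 * 100 * 200 * 150 = 54000000000
denominator = 25 * 30 * 15 * 25 = 281250
card(S) = 54000000000 / 281250 = 192000

192000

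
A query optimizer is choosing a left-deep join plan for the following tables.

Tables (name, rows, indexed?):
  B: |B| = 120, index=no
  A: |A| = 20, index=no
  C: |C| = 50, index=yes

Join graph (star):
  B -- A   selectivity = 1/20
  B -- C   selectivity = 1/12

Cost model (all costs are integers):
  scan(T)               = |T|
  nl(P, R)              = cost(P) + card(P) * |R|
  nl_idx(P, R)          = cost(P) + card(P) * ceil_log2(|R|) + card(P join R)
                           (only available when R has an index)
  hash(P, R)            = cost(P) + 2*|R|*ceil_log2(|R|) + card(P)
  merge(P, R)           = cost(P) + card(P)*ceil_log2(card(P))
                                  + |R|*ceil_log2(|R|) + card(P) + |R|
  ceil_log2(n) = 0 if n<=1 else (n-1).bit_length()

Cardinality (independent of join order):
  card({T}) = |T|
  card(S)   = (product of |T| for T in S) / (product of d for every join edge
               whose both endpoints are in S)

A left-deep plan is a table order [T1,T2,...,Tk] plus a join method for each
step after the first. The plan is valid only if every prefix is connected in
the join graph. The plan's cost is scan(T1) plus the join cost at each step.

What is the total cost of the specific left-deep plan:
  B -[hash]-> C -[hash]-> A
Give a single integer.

1540

step 1: scan B: cost=120, card=120
step 2: join C via hash
    card(P join C) = 120*50/(12) = 500
    cost = 120 + 2*50*6 + 120 = 840
step 3: join A via hash
    card(P join A) = 500*20/(20) = 500
    cost = 840 + 2*20*5 + 500 = 1540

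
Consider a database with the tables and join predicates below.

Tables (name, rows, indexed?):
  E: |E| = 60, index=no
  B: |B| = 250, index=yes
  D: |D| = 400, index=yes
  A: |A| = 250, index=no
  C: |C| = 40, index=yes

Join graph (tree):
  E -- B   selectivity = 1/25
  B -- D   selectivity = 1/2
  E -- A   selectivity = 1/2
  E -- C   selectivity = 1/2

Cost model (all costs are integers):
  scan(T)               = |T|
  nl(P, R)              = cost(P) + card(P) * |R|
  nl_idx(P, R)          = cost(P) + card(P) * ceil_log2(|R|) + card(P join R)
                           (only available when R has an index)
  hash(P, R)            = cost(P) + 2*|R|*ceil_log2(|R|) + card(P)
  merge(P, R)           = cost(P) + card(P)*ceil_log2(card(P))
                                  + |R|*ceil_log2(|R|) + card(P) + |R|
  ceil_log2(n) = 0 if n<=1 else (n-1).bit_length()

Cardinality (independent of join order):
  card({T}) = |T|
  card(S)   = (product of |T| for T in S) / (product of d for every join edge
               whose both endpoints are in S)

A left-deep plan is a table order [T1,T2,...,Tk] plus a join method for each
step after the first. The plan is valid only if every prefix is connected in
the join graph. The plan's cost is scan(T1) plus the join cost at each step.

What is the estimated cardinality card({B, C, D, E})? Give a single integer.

2400000

Tables in S: B(250), C(40), D(400), E(60)
Edges inside S: E-B(d=25), B-D(d=2), E-C(d=2)
numerator = 250 * 40 * 400 * 60 = 240000000
denominator = 25 * 2 * 2 = 100
card(S) = 240000000 / 100 = 2400000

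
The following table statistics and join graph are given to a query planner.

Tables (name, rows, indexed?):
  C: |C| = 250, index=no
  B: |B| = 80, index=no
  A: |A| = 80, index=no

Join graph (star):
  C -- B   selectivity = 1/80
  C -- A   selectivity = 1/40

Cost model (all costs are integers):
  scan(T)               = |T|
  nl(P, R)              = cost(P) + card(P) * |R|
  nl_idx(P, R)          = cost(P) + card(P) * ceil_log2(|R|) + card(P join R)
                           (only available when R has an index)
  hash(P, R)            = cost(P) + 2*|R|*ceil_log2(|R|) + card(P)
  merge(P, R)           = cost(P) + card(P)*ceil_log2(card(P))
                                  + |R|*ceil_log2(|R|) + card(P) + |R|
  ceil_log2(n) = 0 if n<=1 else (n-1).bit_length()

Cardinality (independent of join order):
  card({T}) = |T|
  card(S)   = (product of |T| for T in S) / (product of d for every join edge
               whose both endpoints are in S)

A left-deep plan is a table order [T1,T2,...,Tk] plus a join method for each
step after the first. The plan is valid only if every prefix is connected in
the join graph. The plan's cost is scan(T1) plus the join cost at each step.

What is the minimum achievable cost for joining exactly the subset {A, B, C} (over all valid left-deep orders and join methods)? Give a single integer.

Selinger DP over subsets of {A,B,C}:
  {C}: scan cost=250, card=250
  {B}: scan cost=80, card=80
  {A}: scan cost=80, card=80
  {BC}: card=250; try (B,hash)→1620, (C,merge)→2970, (B,merge)→3140, (C,hash)→4160, (C,nl)→20080, (B,nl)→20250; best=1620 via (B,hash)
  {AC}: card=500; try (A,hash)→1620, (C,merge)→2970, (A,merge)→3140, (C,hash)→4160, (C,nl)→20080, (A,nl)→20250; best=1620 via (A,hash)
  {ABC}: card=500; try (A,hash)→2990, (B,hash)→3240, (A,merge)→4510, (B,merge)→7260, (A,nl)→21620, (B,nl)→41620; best=2990 via (A,hash)

2990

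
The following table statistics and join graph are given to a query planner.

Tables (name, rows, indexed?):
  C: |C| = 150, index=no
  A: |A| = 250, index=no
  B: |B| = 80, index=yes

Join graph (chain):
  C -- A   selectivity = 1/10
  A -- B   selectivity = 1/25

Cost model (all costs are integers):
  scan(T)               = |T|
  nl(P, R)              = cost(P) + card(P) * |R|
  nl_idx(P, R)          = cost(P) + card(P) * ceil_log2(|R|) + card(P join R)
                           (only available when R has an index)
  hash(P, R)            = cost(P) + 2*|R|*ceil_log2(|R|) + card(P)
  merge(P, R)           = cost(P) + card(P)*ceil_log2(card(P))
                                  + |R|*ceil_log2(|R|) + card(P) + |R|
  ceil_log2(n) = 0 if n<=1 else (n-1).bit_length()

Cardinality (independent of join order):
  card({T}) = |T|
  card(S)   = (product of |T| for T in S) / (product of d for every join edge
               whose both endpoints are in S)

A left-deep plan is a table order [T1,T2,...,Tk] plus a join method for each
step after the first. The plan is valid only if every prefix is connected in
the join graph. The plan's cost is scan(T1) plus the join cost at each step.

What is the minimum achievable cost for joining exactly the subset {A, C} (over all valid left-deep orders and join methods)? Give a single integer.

Selinger DP over subsets of {A,C}:
  {C}: scan cost=150, card=150
  {A}: scan cost=250, card=250
  {AC}: card=3750; try (C,hash)→2900, (A,merge)→3750, (C,merge)→3850, (A,hash)→4300, (A,nl)→37650, (C,nl)→37750; best=2900 via (C,hash)

2900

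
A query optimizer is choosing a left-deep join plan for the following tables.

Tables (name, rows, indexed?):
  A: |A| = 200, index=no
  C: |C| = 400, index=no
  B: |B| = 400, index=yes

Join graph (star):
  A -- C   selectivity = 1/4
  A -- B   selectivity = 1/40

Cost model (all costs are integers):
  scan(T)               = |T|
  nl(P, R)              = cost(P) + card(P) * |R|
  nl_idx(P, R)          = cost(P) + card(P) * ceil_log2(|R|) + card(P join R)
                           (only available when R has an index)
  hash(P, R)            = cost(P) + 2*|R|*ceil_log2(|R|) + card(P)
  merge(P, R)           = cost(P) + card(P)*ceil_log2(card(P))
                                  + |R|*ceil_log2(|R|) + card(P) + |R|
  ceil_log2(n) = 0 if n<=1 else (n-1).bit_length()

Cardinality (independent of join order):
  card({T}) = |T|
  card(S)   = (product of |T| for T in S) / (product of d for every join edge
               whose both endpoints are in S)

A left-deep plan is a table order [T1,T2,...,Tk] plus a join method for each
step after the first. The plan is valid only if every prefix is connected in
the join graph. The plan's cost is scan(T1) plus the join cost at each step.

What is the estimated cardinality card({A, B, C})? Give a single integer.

Tables in S: A(200), B(400), C(400)
Edges inside S: A-C(d=4), A-B(d=40)
numerator = 200 * 400 * 400 = 32000000
denominator = 4 * 40 = 160
card(S) = 32000000 / 160 = 200000

200000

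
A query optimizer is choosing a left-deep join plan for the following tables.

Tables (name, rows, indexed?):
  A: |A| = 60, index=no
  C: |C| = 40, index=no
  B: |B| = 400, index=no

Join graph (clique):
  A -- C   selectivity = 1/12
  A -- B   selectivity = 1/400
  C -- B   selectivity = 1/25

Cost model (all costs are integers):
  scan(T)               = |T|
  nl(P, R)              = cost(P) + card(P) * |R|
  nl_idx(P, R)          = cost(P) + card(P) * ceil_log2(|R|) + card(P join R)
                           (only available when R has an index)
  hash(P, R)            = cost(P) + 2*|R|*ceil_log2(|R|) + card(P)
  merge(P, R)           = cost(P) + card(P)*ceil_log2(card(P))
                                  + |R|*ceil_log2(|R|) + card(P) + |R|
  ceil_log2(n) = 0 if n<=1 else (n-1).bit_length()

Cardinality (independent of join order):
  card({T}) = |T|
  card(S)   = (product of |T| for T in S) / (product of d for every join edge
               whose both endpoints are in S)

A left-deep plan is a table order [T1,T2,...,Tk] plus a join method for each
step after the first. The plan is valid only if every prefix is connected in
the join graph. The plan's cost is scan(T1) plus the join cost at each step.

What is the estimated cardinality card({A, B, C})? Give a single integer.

Tables in S: A(60), B(400), C(40)
Edges inside S: A-C(d=12), A-B(d=400), C-B(d=25)
numerator = 60 * 400 * 40 = 960000
denominator = 12 * 400 * 25 = 120000
card(S) = 960000 / 120000 = 8

8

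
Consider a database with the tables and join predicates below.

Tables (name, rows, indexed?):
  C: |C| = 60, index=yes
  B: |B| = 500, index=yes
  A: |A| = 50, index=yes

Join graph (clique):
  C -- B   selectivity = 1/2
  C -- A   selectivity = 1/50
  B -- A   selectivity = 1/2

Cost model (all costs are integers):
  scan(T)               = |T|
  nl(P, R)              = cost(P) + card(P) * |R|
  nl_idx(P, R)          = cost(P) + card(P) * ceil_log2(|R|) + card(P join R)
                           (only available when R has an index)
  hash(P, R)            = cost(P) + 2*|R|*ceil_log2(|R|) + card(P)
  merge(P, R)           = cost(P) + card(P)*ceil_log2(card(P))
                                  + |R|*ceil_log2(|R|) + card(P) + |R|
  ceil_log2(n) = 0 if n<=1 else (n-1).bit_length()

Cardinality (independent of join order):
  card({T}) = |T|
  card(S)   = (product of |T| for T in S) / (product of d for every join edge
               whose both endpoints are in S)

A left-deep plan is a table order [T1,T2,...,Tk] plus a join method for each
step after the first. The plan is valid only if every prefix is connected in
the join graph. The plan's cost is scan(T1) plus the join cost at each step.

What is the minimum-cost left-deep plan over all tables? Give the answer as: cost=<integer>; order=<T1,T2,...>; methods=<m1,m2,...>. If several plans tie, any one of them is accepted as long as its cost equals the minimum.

cost=5830; order=A,C,B; methods=nl_idx,merge

Selinger DP (subsets sized 1..n):
  {C}: scan cost=60, card=60
  {B}: scan cost=500, card=500
  {A}: scan cost=50, card=50
  {BC}: card=15000; try (C,hash)→1720, (B,merge)→5480, (C,merge)→5920, (B,hash)→9120, (B,nl_idx)→15600, (C,nl_idx)→18500 …(+2); best=1720 via (C,hash)
  {AC}: card=60; try (C,nl_idx)→410, (A,nl_idx)→480, (A,hash)→720, (C,hash)→820, (C,merge)→820, (A,merge)→830 …(+2); best=410 via (C,nl_idx)
  {AB}: card=12500; try (A,hash)→1600, (B,merge)→5400, (A,merge)→5850, (B,hash)→9100, (B,nl_idx)→13000, (A,nl_idx)→16000 …(+2); best=1600 via (A,hash)
  {ABC}: card=7500; try (B,merge)→5830, (B,nl_idx)→8450, (B,hash)→9470, (C,hash)→14820, (A,hash)→17320, (B,nl)→30410 …(+6); best=5830 via (B,merge)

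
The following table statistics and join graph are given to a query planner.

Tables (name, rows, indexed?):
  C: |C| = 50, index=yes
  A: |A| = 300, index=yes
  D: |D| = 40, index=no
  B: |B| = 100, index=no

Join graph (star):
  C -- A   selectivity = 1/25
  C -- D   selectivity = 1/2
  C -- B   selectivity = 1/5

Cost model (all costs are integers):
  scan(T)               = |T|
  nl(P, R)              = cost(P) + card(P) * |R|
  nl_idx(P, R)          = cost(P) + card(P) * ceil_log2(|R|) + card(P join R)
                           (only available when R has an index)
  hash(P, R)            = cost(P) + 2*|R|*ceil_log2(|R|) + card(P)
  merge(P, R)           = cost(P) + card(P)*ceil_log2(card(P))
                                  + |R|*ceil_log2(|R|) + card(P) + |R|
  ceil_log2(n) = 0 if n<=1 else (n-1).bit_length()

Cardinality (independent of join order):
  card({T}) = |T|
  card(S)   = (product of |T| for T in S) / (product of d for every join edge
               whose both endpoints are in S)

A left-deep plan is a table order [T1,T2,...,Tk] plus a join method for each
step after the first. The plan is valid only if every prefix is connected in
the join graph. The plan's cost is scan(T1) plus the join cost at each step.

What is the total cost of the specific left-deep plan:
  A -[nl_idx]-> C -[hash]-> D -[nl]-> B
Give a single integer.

1203780

step 1: scan A: cost=300, card=300
step 2: join C via nl_idx
    card(P join C) = 300*50/(25) = 600
    cost = 300 + 300*6 + 600 = 2700
step 3: join D via hash
    card(P join D) = 600*40/(2) = 12000
    cost = 2700 + 2*40*6 + 600 = 3780
step 4: join B via nl
    card(P join B) = 12000*100/(5) = 240000
    cost = 3780 + 12000*100 = 1203780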